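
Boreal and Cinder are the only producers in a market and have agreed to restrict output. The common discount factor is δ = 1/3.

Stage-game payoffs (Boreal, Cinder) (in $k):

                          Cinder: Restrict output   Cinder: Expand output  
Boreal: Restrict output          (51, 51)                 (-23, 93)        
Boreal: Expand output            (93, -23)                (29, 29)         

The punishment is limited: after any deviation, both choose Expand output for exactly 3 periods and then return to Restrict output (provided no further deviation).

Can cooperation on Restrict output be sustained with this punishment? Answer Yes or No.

No

Comparing payoff streams over the 4 periods until play realigns: cooperate → 51(1+δ+…+δ^3); deviate → 93 + 29(δ+…+δ^3).
Cooperation is sustained iff (51−29)(δ+…+δ^3) ≥ 93−51.
δ+…+δ^3 = 1/3·(1−(1/3)^3)/(1−1/3) = 0.4815, and (93−51)/(51−29) = 1.9091.
0.4815 < 1.9091, so cooperation is not sustainable.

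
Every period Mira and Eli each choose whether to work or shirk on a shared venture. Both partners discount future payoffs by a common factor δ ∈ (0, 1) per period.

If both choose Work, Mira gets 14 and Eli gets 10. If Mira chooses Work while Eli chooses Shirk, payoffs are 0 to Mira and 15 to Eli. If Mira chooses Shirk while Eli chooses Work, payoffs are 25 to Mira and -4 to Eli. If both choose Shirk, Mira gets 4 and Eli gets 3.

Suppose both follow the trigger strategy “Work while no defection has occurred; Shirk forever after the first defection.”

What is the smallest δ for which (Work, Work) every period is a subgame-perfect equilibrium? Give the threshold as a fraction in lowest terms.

Mira: cooperation gives 14 each period; deviation gives 25 once then 4 forever.
  14/(1−δ) ≥ 25 + 4δ/(1−δ) ⇒ δ ≥ 11/21.
Eli: cooperation gives 10 each period; deviation gives 15 once then 3 forever.
  δ ≥ 5/12.
Both must hold, so the binding constraint is Mira's: δ ≥ 11/21.

11/21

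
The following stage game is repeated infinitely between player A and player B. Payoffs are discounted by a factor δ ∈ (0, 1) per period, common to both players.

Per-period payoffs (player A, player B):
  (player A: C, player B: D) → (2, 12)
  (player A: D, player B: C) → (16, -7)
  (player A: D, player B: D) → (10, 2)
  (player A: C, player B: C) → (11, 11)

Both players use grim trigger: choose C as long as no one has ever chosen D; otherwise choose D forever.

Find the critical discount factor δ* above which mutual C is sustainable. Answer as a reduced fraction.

5/6

For player A: deviation gain 16−11 = 5, per-period punishment loss 11−10 = 1. IC gives δ ≥ 5/6.
For player B: gain 1, loss 9 per period, so δ ≥ 1/10.
The tighter constraint is player A's, so cooperation needs δ ≥ 5/6.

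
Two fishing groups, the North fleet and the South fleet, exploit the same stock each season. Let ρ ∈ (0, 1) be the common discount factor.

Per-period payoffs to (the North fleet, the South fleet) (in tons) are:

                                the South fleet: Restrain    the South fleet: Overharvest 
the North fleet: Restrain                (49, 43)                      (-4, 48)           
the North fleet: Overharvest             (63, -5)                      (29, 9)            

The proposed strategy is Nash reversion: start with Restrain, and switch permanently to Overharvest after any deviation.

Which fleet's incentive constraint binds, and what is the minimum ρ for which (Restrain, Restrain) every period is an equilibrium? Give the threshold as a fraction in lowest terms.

For the North fleet: deviation gain 63−49 = 14, per-period punishment loss 49−29 = 20. IC gives ρ ≥ 14/34 = 7/17.
For the South fleet: gain 5, loss 34 per period, so ρ ≥ 5/39.
The tighter constraint is the North fleet's, so cooperation needs ρ ≥ 7/17.

the North fleet; ρ ≥ 7/17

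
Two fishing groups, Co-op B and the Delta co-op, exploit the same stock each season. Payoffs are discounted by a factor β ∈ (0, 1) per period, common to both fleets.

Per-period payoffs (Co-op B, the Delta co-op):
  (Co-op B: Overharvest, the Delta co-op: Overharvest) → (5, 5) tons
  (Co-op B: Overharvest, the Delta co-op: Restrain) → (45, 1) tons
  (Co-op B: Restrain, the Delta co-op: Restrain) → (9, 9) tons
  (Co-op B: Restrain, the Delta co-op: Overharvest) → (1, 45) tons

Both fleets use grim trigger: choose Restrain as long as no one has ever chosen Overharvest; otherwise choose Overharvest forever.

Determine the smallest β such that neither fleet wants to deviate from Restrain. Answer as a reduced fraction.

One-period gain from deviating is 45 − 9 = 36. The loss is 9 − 5 = 4 in every subsequent period, with present value 4·β/(1−β).
Deviation is unprofitable when 4·β/(1−β) ≥ 36, i.e. β/(1−β) ≥ 9.
Equivalently β ≥ 36/(36+4) = 9/10.

9/10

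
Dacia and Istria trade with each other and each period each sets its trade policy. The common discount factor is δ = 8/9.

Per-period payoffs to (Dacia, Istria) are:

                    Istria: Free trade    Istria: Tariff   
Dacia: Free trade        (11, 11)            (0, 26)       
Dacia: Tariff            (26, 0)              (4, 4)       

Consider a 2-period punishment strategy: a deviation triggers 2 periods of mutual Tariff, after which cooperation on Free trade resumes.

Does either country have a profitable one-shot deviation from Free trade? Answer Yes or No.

Yes

Comparing payoff streams over the 3 periods until play realigns: cooperate → 11(1+δ+…+δ^2); deviate → 26 + 4(δ+…+δ^2).
Cooperation is sustained iff (11−4)(δ+…+δ^2) ≥ 26−11.
δ+…+δ^2 = 8/9·(1−(8/9)^2)/(1−8/9) = 1.6790, and (26−11)/(11−4) = 2.1429.
1.6790 < 2.1429, so cooperation is not sustainable.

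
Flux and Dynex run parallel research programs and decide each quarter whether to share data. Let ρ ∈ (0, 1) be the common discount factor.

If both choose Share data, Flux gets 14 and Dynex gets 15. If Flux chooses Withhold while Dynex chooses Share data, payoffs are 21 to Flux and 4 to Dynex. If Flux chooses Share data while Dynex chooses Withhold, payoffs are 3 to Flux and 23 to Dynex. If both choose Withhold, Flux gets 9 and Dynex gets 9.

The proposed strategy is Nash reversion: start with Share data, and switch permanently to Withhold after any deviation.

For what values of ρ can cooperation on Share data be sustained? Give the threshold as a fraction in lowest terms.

For Flux: deviation gain 21−14 = 7, per-period punishment loss 14−9 = 5. IC gives ρ ≥ 7/12.
For Dynex: gain 8, loss 6 per period, so ρ ≥ 8/14 = 4/7.
The tighter constraint is Flux's, so cooperation needs ρ ≥ 7/12.

7/12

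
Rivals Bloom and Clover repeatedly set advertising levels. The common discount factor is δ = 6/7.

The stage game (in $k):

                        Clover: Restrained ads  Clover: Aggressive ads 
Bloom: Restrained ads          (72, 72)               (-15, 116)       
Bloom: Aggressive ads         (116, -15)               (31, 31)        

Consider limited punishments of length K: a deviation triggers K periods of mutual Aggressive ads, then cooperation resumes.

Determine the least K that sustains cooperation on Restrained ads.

Need Σ_{k=1}^{K} δ^k ≥ (116−72)/(72−31) = 1.0732 at δ = 6/7.
At K = 1 the sum is 0.8571 < 1.0732; at K = 2 it is 1.5918 ≥ 1.0732.
So the minimum punishment length is K = 2.

2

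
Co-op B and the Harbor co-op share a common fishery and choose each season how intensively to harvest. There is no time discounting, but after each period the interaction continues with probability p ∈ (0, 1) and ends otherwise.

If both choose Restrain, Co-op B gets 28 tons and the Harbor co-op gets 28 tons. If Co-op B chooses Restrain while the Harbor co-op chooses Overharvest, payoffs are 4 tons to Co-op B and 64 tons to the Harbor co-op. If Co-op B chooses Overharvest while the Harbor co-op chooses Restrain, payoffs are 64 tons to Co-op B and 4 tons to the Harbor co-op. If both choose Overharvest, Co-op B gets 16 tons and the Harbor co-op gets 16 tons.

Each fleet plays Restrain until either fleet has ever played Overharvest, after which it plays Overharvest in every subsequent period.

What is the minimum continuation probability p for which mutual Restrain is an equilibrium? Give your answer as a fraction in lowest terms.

3/4

Expected cooperation value is 28 + p·28 + p²·28 + … = 28/(1−p); deviation gives 64 + p·16/(1−p).
28 ≥ 64(1−p) + 16p ⇒ 48p ≥ 36 ⇒ p ≥ 36/48 = 3/4.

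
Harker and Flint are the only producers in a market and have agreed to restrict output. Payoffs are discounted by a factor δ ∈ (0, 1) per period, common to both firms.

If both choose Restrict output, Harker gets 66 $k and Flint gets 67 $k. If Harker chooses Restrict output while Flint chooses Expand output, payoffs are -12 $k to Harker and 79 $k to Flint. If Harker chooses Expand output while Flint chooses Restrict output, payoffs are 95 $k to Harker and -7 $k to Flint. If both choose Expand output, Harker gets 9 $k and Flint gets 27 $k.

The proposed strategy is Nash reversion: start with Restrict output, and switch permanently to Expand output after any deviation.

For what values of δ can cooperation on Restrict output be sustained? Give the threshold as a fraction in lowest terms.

Harker's threshold: (95−66)/(95−9) = 29/86.
Flint's threshold: (79−67)/(79−27) = 3/13.
29/86 > 3/13, so Harker binds and δ* = 29/86.

29/86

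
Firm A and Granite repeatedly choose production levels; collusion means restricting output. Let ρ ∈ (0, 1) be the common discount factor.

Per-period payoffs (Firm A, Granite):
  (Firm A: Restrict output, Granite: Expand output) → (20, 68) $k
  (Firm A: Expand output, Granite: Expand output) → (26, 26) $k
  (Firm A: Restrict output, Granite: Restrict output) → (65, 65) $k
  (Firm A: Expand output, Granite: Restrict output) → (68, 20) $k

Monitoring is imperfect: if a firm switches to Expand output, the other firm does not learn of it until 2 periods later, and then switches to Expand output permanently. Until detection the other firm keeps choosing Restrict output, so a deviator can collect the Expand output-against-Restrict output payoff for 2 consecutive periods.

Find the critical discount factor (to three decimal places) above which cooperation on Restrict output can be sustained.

0.267

The best deviation is to choose Expand output for all 2 undetected periods, earning 68 each, then 26 forever once detected.
Deviation value: 68(1−ρ^2)/(1−ρ) + 26ρ^2/(1−ρ); cooperation value: 65/(1−ρ).
IC: 65 ≥ 68(1−ρ^2) + 26ρ^2 = 68 − 42ρ^2.
So ρ^2 ≥ 3/42 = 1/14, giving ρ ≥ (1/14)^(1/2) ≈ 0.267.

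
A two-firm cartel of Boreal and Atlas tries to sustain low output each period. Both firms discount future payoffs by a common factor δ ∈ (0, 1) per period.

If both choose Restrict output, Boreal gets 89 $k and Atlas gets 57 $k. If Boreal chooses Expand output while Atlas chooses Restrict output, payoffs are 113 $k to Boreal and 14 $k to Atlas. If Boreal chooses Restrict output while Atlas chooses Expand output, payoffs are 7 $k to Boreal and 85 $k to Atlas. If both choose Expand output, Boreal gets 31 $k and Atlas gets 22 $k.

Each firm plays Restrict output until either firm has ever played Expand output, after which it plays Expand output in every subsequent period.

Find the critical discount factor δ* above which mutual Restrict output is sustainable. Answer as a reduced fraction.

4/9

Boreal: cooperation gives 89 each period; deviation gives 113 once then 31 forever.
  89/(1−δ) ≥ 113 + 31δ/(1−δ) ⇒ δ ≥ 24/82 = 12/41.
Atlas: cooperation gives 57 each period; deviation gives 85 once then 22 forever.
  δ ≥ 28/63 = 4/9.
Both must hold, so the binding constraint is Atlas's: δ ≥ 4/9.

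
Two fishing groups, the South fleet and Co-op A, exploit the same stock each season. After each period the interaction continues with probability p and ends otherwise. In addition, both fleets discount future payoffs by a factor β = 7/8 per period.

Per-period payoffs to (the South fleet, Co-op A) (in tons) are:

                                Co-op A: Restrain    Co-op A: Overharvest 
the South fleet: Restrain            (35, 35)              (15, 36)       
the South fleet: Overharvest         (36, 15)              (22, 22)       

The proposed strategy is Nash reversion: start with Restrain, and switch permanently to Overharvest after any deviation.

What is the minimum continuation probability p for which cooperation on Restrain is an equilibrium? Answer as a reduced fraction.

4/49

With continuation probability p and discount β, the effective per-period discount factor is βp.
Grim-trigger IC: βp ≥ (36−35)/(36−22) = 1/14.
So p ≥ (1/14)/(7/8) = 4/49.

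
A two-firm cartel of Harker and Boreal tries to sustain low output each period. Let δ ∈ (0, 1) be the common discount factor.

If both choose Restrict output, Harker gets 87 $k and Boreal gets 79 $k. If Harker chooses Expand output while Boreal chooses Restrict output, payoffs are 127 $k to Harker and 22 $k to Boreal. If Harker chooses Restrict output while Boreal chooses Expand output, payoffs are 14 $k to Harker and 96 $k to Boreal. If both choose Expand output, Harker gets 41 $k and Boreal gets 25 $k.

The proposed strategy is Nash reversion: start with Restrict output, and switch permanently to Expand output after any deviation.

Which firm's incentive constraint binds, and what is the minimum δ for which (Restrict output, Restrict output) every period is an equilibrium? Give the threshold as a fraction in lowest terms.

Harker's threshold: (127−87)/(127−41) = 20/43.
Boreal's threshold: (96−79)/(96−25) = 17/71.
20/43 > 17/71, so Harker binds and δ* = 20/43.

Harker; δ ≥ 20/43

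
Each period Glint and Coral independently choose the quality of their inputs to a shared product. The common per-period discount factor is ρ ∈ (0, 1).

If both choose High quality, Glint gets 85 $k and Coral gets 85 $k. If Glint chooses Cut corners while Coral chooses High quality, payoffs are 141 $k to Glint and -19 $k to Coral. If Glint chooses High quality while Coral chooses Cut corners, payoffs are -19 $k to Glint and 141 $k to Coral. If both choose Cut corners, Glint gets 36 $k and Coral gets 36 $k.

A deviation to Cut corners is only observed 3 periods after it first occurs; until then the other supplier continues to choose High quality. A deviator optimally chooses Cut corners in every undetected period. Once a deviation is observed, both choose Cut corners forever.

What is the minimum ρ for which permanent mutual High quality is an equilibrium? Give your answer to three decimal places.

0.811

Deviating for the 3 undetected periods gains 141−85 = 56 per period over cooperation, then loses 85−36 = 49 per period forever once punishment starts.
Gain: 56(1 + ρ + … + ρ^2); loss: 49·ρ^3/(1−ρ).
No profitable deviation ⇔ 56(1−ρ^3) ≤ 49·ρ^3, i.e. ρ^3 ≥ 56/(56+49) = 8/15.
Hence ρ ≥ (8/15)^(1/3) ≈ 0.811.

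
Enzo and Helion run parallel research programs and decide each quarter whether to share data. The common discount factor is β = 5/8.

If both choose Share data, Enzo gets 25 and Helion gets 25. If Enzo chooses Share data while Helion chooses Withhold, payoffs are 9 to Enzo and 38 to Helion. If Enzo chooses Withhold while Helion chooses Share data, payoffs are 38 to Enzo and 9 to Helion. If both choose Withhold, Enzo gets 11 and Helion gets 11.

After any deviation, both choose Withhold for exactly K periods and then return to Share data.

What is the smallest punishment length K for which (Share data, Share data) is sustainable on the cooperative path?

2

IC: β(1−β^K)/(1−β) ≥ (38−25)/(25−11) = 13/14.
With β = 5/8: need 1 − β^K ≥ 13/14·(1−5/8)/(5/8), i.e. β^K ≤ 0.4429.
Since (5/8)^1 = 0.6250 and (5/8)^2 = 0.3906, the smallest such K is 2.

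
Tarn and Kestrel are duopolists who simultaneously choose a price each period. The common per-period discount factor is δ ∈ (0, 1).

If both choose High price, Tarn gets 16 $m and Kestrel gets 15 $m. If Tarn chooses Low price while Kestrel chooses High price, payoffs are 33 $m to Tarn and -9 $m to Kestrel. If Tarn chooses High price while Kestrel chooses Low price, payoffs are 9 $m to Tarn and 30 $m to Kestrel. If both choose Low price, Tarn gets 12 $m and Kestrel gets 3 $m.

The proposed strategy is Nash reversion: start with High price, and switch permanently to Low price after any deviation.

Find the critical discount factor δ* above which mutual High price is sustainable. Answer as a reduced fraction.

17/21

Tarn: cooperation gives 16 each period; deviation gives 33 once then 12 forever.
  16/(1−δ) ≥ 33 + 12δ/(1−δ) ⇒ δ ≥ 17/21.
Kestrel: cooperation gives 15 each period; deviation gives 30 once then 3 forever.
  δ ≥ 15/27 = 5/9.
Both must hold, so the binding constraint is Tarn's: δ ≥ 17/21.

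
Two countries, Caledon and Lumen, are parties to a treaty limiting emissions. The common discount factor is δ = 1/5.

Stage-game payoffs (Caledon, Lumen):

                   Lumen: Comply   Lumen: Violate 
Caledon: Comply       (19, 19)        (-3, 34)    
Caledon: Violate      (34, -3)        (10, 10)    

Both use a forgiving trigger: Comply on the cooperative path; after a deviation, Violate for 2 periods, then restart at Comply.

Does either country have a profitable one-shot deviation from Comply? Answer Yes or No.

Comparing payoff streams over the 3 periods until play realigns: cooperate → 19(1+δ+…+δ^2); deviate → 34 + 10(δ+…+δ^2).
Cooperation is sustained iff (19−10)(δ+…+δ^2) ≥ 34−19.
δ+…+δ^2 = 1/5·(1−(1/5)^2)/(1−1/5) = 0.2400, and (34−19)/(19−10) = 1.6667.
0.2400 < 1.6667, so cooperation is not sustainable.

Yes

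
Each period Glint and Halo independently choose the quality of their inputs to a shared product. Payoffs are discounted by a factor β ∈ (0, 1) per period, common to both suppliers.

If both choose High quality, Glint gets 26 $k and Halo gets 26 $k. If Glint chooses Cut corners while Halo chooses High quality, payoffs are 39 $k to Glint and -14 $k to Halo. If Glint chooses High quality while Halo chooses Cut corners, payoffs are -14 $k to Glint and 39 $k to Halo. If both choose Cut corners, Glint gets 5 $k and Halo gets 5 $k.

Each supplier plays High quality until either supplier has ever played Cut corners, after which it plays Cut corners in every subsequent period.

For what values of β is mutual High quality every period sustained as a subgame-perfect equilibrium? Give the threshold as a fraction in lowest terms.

26/(1−β) ≥ 39 + 5β/(1−β)
26 ≥ 39 − 34β
β ≥ 13/34.

13/34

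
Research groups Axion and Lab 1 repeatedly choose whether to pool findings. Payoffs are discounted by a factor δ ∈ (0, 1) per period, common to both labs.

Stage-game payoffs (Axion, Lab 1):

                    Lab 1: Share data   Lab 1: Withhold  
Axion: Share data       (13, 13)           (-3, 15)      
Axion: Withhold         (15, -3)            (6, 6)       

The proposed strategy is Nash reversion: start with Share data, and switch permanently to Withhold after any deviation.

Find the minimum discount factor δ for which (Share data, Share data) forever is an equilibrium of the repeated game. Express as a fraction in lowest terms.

2/9

One-period gain from deviating is 15 − 13 = 2. The loss is 13 − 6 = 7 in every subsequent period, with present value 7·δ/(1−δ).
Deviation is unprofitable when 7·δ/(1−δ) ≥ 2, i.e. δ/(1−δ) ≥ 2/7.
Equivalently δ ≥ 2/(2+7) = 2/9.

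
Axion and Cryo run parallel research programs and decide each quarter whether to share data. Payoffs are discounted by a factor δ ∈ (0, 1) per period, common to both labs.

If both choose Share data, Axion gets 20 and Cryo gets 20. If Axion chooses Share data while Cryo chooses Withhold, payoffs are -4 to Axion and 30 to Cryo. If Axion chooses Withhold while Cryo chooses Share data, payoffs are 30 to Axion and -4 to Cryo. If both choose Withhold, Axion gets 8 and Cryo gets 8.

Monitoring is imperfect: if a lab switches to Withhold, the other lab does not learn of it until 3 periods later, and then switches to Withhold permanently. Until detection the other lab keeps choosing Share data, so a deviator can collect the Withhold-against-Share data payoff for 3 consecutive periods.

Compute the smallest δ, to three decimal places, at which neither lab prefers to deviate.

The best deviation is to choose Withhold for all 3 undetected periods, earning 30 each, then 8 forever once detected.
Deviation value: 30(1−δ^3)/(1−δ) + 8δ^3/(1−δ); cooperation value: 20/(1−δ).
IC: 20 ≥ 30(1−δ^3) + 8δ^3 = 30 − 22δ^3.
So δ^3 ≥ 10/22 = 5/11, giving δ ≥ (5/11)^(1/3) ≈ 0.769.

0.769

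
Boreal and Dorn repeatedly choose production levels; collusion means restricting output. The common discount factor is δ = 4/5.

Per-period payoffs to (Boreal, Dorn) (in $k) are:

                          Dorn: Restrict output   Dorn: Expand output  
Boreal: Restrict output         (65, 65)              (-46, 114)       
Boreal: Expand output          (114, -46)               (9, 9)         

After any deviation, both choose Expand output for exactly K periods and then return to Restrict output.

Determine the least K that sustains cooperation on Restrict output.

2

Need Σ_{k=1}^{K} δ^k ≥ (114−65)/(65−9) = 0.8750 at δ = 4/5.
At K = 1 the sum is 0.8000 < 0.8750; at K = 2 it is 1.4400 ≥ 0.8750.
So the minimum punishment length is K = 2.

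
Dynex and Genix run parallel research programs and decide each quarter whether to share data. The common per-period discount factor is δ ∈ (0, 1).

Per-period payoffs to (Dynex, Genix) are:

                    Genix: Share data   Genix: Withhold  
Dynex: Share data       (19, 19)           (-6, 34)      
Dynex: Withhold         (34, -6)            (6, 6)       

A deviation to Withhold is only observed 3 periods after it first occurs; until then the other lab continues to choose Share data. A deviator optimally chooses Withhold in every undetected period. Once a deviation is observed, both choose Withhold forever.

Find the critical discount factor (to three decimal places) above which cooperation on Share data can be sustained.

0.812

The best deviation is to choose Withhold for all 3 undetected periods, earning 34 each, then 6 forever once detected.
Deviation value: 34(1−δ^3)/(1−δ) + 6δ^3/(1−δ); cooperation value: 19/(1−δ).
IC: 19 ≥ 34(1−δ^3) + 6δ^3 = 34 − 28δ^3.
So δ^3 ≥ 15/28, giving δ ≥ (15/28)^(1/3) ≈ 0.812.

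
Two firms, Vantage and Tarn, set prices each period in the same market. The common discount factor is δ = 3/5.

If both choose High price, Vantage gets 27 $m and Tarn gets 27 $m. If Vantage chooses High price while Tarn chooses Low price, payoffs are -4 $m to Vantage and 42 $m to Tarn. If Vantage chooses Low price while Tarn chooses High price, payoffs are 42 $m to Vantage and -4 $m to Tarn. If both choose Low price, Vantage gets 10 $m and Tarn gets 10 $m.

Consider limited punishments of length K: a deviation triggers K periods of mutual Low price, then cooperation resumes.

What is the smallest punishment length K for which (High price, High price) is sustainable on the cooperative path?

IC: δ(1−δ^K)/(1−δ) ≥ (42−27)/(27−10) = 15/17.
With δ = 3/5: need 1 − δ^K ≥ 15/17·(1−3/5)/(3/5), i.e. δ^K ≤ 0.4118.
Since (3/5)^1 = 0.6000 and (3/5)^2 = 0.3600, the smallest such K is 2.

2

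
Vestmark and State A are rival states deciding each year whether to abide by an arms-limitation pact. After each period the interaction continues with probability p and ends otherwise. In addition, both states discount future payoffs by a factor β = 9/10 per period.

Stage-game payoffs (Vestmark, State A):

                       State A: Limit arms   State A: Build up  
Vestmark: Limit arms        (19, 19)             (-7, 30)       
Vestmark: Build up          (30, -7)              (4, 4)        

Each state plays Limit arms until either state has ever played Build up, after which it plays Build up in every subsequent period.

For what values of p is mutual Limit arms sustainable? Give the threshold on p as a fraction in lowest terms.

With continuation probability p and discount β, the effective per-period discount factor is βp.
Grim-trigger IC: βp ≥ (30−19)/(30−4) = 11/26.
So p ≥ (11/26)/(9/10) = 55/117.

55/117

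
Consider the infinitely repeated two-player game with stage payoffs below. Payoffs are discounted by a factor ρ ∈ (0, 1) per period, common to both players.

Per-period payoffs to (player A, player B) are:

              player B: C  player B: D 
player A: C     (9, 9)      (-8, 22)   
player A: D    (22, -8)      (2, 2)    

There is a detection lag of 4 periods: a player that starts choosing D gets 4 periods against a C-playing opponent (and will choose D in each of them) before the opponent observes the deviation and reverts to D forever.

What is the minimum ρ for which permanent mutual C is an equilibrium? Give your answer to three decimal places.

Deviating for the 4 undetected periods gains 22−9 = 13 per period over cooperation, then loses 9−2 = 7 per period forever once punishment starts.
Gain: 13(1 + ρ + … + ρ^3); loss: 7·ρ^4/(1−ρ).
No profitable deviation ⇔ 13(1−ρ^4) ≤ 7·ρ^4, i.e. ρ^4 ≥ 13/(13+7) = 13/20.
Hence ρ ≥ (13/20)^(1/4) ≈ 0.898.

0.898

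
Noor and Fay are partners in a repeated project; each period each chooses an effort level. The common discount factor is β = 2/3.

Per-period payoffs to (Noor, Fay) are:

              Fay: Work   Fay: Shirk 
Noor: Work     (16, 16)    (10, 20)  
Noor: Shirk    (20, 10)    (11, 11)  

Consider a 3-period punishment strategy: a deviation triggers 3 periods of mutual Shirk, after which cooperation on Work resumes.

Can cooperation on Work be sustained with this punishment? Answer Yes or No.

A one-shot deviation gives 20 now, then 11 for 3 periods, then back to 16.
Gain from deviating: (20−16) today; loss: (16−11) in each of the next 3 periods.
No-deviation condition: (16−11)(β+…+β^3) ≥ 20−16, i.e. β+…+β^3 ≥ 4/5.
At β = 2/3: β+…+β^3 = 1.4074 ≥ 0.8000.
So cooperation is sustainable.

Yes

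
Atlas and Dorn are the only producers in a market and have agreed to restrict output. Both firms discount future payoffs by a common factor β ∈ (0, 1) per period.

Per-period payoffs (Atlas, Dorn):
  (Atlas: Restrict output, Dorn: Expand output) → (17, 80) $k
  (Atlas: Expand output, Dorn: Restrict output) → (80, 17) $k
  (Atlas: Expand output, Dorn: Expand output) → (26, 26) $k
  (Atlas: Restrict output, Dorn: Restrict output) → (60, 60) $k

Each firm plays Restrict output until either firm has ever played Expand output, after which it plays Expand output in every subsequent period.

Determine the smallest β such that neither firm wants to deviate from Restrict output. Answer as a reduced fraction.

One-period gain from deviating is 80 − 60 = 20. The loss is 60 − 26 = 34 in every subsequent period, with present value 34·β/(1−β).
Deviation is unprofitable when 34·β/(1−β) ≥ 20, i.e. β/(1−β) ≥ 10/17.
Equivalently β ≥ 20/(20+34) = 10/27.

10/27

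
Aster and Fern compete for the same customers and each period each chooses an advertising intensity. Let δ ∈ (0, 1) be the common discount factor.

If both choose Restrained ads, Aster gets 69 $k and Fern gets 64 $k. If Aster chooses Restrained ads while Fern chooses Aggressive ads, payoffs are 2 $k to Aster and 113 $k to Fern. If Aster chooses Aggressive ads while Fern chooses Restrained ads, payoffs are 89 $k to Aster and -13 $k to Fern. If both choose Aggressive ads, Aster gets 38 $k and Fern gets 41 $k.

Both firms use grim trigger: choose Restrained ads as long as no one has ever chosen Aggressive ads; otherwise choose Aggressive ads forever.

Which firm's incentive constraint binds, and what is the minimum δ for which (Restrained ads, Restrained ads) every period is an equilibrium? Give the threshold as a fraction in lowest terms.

For Aster: deviation gain 89−69 = 20, per-period punishment loss 69−38 = 31. IC gives δ ≥ 20/51.
For Fern: gain 49, loss 23 per period, so δ ≥ 49/72.
The tighter constraint is Fern's, so cooperation needs δ ≥ 49/72.

Fern; δ ≥ 49/72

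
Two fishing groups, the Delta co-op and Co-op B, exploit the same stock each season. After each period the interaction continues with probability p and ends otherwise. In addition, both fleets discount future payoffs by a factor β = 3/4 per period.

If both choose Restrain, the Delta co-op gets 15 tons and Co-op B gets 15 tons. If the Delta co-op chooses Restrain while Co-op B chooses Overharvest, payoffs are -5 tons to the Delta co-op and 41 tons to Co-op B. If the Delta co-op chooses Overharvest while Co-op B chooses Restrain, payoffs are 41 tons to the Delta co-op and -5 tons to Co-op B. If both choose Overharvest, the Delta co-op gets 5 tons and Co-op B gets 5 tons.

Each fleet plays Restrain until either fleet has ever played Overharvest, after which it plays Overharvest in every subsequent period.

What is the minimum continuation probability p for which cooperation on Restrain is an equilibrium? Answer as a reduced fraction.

With continuation probability p and discount β, the effective per-period discount factor is βp.
Grim-trigger IC: βp ≥ (41−15)/(41−5) = 13/18.
So p ≥ (13/18)/(3/4) = 26/27.

26/27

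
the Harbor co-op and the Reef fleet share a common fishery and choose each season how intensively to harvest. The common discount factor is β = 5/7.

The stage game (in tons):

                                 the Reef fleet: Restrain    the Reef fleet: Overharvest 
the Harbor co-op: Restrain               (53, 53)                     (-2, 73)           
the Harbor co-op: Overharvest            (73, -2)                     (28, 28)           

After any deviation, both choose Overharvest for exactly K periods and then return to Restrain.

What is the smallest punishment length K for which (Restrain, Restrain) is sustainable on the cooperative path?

2

IC: β(1−β^K)/(1−β) ≥ (73−53)/(53−28) = 4/5.
With β = 5/7: need 1 − β^K ≥ 4/5·(1−5/7)/(5/7), i.e. β^K ≤ 0.6800.
Since (5/7)^1 = 0.7143 and (5/7)^2 = 0.5102, the smallest such K is 2.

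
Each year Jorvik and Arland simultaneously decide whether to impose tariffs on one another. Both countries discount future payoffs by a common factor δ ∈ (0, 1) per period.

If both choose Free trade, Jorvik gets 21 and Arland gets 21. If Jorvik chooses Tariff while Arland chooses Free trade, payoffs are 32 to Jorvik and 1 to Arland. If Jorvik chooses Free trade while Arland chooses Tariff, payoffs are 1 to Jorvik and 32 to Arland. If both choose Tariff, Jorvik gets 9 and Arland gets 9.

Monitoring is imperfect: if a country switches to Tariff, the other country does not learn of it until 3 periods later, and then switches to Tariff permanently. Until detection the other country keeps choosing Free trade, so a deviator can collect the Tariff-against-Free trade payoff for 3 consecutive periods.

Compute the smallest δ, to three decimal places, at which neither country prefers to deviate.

The best deviation is to choose Tariff for all 3 undetected periods, earning 32 each, then 9 forever once detected.
Deviation value: 32(1−δ^3)/(1−δ) + 9δ^3/(1−δ); cooperation value: 21/(1−δ).
IC: 21 ≥ 32(1−δ^3) + 9δ^3 = 32 − 23δ^3.
So δ^3 ≥ 11/23, giving δ ≥ (11/23)^(1/3) ≈ 0.782.

0.782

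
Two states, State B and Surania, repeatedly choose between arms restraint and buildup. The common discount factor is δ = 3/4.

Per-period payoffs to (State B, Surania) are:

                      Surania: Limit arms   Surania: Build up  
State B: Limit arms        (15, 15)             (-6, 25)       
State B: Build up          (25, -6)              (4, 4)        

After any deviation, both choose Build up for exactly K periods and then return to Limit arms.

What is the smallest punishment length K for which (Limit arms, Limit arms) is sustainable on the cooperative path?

2

No profitable deviation requires (15−4)(δ+…+δ^K) ≥ 25−15, i.e. δ+…+δ^K ≥ 10/11 ≈ 0.9091.
With δ = 3/4, the partial sums are K=1: 0.7500, K=2: 1.3125.
K = 2 is the first length at which the sum reaches 0.9091.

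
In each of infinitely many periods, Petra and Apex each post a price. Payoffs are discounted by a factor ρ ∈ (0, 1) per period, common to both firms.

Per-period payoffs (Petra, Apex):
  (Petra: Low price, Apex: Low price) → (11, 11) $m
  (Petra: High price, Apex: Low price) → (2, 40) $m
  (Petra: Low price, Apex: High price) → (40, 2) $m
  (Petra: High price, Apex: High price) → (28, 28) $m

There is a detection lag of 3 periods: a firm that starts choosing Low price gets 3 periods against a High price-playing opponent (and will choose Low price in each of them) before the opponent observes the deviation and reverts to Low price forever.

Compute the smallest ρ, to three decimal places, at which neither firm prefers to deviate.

The best deviation is to choose Low price for all 3 undetected periods, earning 40 each, then 11 forever once detected.
Deviation value: 40(1−ρ^3)/(1−ρ) + 11ρ^3/(1−ρ); cooperation value: 28/(1−ρ).
IC: 28 ≥ 40(1−ρ^3) + 11ρ^3 = 40 − 29ρ^3.
So ρ^3 ≥ 12/29, giving ρ ≥ (12/29)^(1/3) ≈ 0.745.

0.745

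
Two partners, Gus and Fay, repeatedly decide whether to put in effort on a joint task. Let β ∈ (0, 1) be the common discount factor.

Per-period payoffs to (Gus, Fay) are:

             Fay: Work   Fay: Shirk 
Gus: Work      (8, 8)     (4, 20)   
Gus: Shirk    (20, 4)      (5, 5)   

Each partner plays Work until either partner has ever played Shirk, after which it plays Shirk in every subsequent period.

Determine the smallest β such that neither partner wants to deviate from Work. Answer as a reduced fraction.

4/5

Under grim trigger the critical discount factor is (T−C)/(T−P) with T = 20, C = 8, P = 5.
β* = (20−8)/(20−5) = 12/15 = 4/5.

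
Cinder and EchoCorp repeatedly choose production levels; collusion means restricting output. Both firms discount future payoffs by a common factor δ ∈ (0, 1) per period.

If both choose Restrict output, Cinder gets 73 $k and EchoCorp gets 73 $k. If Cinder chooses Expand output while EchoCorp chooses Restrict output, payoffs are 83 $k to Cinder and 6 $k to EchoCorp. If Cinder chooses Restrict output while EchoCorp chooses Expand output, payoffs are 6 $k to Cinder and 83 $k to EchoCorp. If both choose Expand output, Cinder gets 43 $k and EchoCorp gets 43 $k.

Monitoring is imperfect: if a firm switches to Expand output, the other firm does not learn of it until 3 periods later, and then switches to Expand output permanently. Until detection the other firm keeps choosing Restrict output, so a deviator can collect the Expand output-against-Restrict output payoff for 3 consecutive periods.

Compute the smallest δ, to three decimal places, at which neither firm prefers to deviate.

A deviator earns 83 for 3 periods, then 43 forever; cooperating earns 73 forever. Multiplying the IC by (1−δ):
73 ≥ 83(1−δ^3) + 43δ^3, so 40·δ^3 ≥ 10 and δ^3 ≥ 1/4.
δ ≥ (1/4)^(1/3) ≈ 0.630.

0.630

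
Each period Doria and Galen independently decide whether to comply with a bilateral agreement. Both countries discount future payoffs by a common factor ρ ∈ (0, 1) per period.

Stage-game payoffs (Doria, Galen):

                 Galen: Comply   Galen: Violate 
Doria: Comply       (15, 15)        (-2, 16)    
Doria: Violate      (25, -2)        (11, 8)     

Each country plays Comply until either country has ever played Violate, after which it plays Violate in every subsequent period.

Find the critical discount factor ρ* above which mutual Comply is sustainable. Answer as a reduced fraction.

5/7

Doria's threshold: (25−15)/(25−11) = 5/7.
Galen's threshold: (16−15)/(16−8) = 1/8.
5/7 > 1/8, so Doria binds and ρ* = 5/7.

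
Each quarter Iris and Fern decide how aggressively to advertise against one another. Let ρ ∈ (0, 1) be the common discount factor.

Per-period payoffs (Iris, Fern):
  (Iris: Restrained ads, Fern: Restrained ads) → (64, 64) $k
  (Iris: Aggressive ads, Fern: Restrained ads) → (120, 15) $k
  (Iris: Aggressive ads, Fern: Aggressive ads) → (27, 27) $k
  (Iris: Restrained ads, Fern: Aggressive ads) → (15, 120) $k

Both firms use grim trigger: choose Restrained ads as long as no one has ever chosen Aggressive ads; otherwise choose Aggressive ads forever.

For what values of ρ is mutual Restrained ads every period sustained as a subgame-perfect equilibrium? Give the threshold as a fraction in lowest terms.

Under grim trigger the critical discount factor is (T−C)/(T−P) with T = 120, C = 64, P = 27.
ρ* = (120−64)/(120−27) = 56/93.

56/93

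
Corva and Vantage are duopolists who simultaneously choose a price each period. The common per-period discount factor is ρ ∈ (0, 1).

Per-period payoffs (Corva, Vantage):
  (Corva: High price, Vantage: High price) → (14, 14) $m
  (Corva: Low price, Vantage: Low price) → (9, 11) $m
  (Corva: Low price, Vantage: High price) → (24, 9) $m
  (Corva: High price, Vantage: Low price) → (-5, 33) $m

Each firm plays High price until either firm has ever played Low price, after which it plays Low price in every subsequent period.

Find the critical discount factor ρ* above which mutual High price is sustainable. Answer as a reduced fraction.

Corva's threshold: (24−14)/(24−9) = 2/3.
Vantage's threshold: (33−14)/(33−11) = 19/22.
2/3 < 19/22, so Vantage binds and ρ* = 19/22.

19/22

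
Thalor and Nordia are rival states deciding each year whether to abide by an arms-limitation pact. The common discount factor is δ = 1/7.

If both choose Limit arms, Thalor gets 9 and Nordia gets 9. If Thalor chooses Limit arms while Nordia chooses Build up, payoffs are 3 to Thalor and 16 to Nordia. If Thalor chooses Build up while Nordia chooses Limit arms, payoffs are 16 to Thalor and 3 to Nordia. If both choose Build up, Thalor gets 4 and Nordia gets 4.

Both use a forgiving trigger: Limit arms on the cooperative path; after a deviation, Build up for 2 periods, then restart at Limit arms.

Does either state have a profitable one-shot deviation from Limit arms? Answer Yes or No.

Yes

A one-shot deviation gives 16 now, then 4 for 2 periods, then back to 9.
Gain from deviating: (16−9) today; loss: (9−4) in each of the next 2 periods.
No-deviation condition: (9−4)(δ+…+δ^2) ≥ 16−9, i.e. δ+…+δ^2 ≥ 7/5.
At δ = 1/7: δ+…+δ^2 = 0.1633 < 1.4000.
So cooperation is not sustainable.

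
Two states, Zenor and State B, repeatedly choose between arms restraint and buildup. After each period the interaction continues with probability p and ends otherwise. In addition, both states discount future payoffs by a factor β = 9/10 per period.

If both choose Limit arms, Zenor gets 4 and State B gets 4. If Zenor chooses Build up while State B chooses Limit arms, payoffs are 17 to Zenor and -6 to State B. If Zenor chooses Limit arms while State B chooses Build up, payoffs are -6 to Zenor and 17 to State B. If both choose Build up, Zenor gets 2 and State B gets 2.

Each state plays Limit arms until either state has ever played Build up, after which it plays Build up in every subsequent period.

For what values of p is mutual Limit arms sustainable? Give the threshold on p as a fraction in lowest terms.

Expected continuation weight on next period's payoff is β·p = 9/10·p, which plays the role of the discount factor.
Cooperation requires 9/10·p ≥ (17−4)/(17−2) = 13/15, hence p ≥ 26/27.

26/27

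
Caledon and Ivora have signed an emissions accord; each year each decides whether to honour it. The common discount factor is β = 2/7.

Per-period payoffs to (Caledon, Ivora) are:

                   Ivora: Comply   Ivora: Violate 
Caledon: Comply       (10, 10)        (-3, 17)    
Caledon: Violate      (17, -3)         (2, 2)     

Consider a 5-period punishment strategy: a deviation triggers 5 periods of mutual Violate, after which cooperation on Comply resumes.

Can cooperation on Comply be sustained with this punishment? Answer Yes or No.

A one-shot deviation gives 17 now, then 2 for 5 periods, then back to 10.
Gain from deviating: (17−10) today; loss: (10−2) in each of the next 5 periods.
No-deviation condition: (10−2)(β+…+β^5) ≥ 17−10, i.e. β+…+β^5 ≥ 7/8.
At β = 2/7: β+…+β^5 = 0.3992 < 0.8750.
So cooperation is not sustainable.

No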